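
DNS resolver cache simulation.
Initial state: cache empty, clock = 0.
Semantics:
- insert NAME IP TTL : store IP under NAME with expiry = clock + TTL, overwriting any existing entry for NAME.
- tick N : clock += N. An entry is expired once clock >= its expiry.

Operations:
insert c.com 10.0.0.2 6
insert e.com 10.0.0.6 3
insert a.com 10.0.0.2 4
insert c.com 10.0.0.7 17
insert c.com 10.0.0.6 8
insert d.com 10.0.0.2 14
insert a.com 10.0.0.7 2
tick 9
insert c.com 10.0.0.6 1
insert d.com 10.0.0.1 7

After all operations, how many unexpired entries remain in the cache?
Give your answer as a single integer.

Answer: 2

Derivation:
Op 1: insert c.com -> 10.0.0.2 (expiry=0+6=6). clock=0
Op 2: insert e.com -> 10.0.0.6 (expiry=0+3=3). clock=0
Op 3: insert a.com -> 10.0.0.2 (expiry=0+4=4). clock=0
Op 4: insert c.com -> 10.0.0.7 (expiry=0+17=17). clock=0
Op 5: insert c.com -> 10.0.0.6 (expiry=0+8=8). clock=0
Op 6: insert d.com -> 10.0.0.2 (expiry=0+14=14). clock=0
Op 7: insert a.com -> 10.0.0.7 (expiry=0+2=2). clock=0
Op 8: tick 9 -> clock=9. purged={a.com,c.com,e.com}
Op 9: insert c.com -> 10.0.0.6 (expiry=9+1=10). clock=9
Op 10: insert d.com -> 10.0.0.1 (expiry=9+7=16). clock=9
Final cache (unexpired): {c.com,d.com} -> size=2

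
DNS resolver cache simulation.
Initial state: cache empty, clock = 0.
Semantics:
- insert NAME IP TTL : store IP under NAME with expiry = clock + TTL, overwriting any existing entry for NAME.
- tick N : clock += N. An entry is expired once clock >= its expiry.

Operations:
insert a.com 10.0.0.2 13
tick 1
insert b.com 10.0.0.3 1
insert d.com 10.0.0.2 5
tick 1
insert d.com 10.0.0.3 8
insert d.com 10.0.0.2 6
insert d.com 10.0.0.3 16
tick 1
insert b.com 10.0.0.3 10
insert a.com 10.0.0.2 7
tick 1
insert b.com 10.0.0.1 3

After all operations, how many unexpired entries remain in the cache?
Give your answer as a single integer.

Op 1: insert a.com -> 10.0.0.2 (expiry=0+13=13). clock=0
Op 2: tick 1 -> clock=1.
Op 3: insert b.com -> 10.0.0.3 (expiry=1+1=2). clock=1
Op 4: insert d.com -> 10.0.0.2 (expiry=1+5=6). clock=1
Op 5: tick 1 -> clock=2. purged={b.com}
Op 6: insert d.com -> 10.0.0.3 (expiry=2+8=10). clock=2
Op 7: insert d.com -> 10.0.0.2 (expiry=2+6=8). clock=2
Op 8: insert d.com -> 10.0.0.3 (expiry=2+16=18). clock=2
Op 9: tick 1 -> clock=3.
Op 10: insert b.com -> 10.0.0.3 (expiry=3+10=13). clock=3
Op 11: insert a.com -> 10.0.0.2 (expiry=3+7=10). clock=3
Op 12: tick 1 -> clock=4.
Op 13: insert b.com -> 10.0.0.1 (expiry=4+3=7). clock=4
Final cache (unexpired): {a.com,b.com,d.com} -> size=3

Answer: 3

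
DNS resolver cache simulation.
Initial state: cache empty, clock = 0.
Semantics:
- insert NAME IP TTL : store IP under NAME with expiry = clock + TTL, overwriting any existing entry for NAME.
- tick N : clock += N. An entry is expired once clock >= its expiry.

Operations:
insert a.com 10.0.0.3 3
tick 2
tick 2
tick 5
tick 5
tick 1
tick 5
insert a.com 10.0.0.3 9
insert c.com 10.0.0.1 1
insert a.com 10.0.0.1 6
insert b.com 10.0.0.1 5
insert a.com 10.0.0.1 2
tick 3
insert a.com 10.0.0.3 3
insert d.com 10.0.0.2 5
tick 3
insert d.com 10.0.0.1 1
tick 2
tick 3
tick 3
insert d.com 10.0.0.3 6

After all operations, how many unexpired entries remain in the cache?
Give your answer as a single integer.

Op 1: insert a.com -> 10.0.0.3 (expiry=0+3=3). clock=0
Op 2: tick 2 -> clock=2.
Op 3: tick 2 -> clock=4. purged={a.com}
Op 4: tick 5 -> clock=9.
Op 5: tick 5 -> clock=14.
Op 6: tick 1 -> clock=15.
Op 7: tick 5 -> clock=20.
Op 8: insert a.com -> 10.0.0.3 (expiry=20+9=29). clock=20
Op 9: insert c.com -> 10.0.0.1 (expiry=20+1=21). clock=20
Op 10: insert a.com -> 10.0.0.1 (expiry=20+6=26). clock=20
Op 11: insert b.com -> 10.0.0.1 (expiry=20+5=25). clock=20
Op 12: insert a.com -> 10.0.0.1 (expiry=20+2=22). clock=20
Op 13: tick 3 -> clock=23. purged={a.com,c.com}
Op 14: insert a.com -> 10.0.0.3 (expiry=23+3=26). clock=23
Op 15: insert d.com -> 10.0.0.2 (expiry=23+5=28). clock=23
Op 16: tick 3 -> clock=26. purged={a.com,b.com}
Op 17: insert d.com -> 10.0.0.1 (expiry=26+1=27). clock=26
Op 18: tick 2 -> clock=28. purged={d.com}
Op 19: tick 3 -> clock=31.
Op 20: tick 3 -> clock=34.
Op 21: insert d.com -> 10.0.0.3 (expiry=34+6=40). clock=34
Final cache (unexpired): {d.com} -> size=1

Answer: 1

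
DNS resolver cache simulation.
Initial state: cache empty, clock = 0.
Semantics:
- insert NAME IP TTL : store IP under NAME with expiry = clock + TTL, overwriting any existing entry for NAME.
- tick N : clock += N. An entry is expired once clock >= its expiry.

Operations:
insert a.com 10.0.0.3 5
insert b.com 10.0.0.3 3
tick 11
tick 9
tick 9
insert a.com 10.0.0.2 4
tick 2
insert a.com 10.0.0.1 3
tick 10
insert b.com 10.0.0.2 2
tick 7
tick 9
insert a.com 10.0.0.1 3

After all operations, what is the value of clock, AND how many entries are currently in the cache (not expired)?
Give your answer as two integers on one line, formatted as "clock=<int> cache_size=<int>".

Op 1: insert a.com -> 10.0.0.3 (expiry=0+5=5). clock=0
Op 2: insert b.com -> 10.0.0.3 (expiry=0+3=3). clock=0
Op 3: tick 11 -> clock=11. purged={a.com,b.com}
Op 4: tick 9 -> clock=20.
Op 5: tick 9 -> clock=29.
Op 6: insert a.com -> 10.0.0.2 (expiry=29+4=33). clock=29
Op 7: tick 2 -> clock=31.
Op 8: insert a.com -> 10.0.0.1 (expiry=31+3=34). clock=31
Op 9: tick 10 -> clock=41. purged={a.com}
Op 10: insert b.com -> 10.0.0.2 (expiry=41+2=43). clock=41
Op 11: tick 7 -> clock=48. purged={b.com}
Op 12: tick 9 -> clock=57.
Op 13: insert a.com -> 10.0.0.1 (expiry=57+3=60). clock=57
Final clock = 57
Final cache (unexpired): {a.com} -> size=1

Answer: clock=57 cache_size=1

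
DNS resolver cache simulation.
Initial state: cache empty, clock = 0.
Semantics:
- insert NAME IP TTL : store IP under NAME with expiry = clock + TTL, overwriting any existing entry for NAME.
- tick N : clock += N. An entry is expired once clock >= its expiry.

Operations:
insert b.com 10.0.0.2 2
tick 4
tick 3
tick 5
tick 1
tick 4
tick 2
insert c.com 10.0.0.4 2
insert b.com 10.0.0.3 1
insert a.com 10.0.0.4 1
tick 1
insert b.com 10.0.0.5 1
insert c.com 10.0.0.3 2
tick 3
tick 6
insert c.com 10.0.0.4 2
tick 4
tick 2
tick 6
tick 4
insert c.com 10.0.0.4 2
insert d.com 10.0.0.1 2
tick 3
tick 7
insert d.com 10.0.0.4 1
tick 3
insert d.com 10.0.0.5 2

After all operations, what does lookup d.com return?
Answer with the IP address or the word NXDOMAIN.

Answer: 10.0.0.5

Derivation:
Op 1: insert b.com -> 10.0.0.2 (expiry=0+2=2). clock=0
Op 2: tick 4 -> clock=4. purged={b.com}
Op 3: tick 3 -> clock=7.
Op 4: tick 5 -> clock=12.
Op 5: tick 1 -> clock=13.
Op 6: tick 4 -> clock=17.
Op 7: tick 2 -> clock=19.
Op 8: insert c.com -> 10.0.0.4 (expiry=19+2=21). clock=19
Op 9: insert b.com -> 10.0.0.3 (expiry=19+1=20). clock=19
Op 10: insert a.com -> 10.0.0.4 (expiry=19+1=20). clock=19
Op 11: tick 1 -> clock=20. purged={a.com,b.com}
Op 12: insert b.com -> 10.0.0.5 (expiry=20+1=21). clock=20
Op 13: insert c.com -> 10.0.0.3 (expiry=20+2=22). clock=20
Op 14: tick 3 -> clock=23. purged={b.com,c.com}
Op 15: tick 6 -> clock=29.
Op 16: insert c.com -> 10.0.0.4 (expiry=29+2=31). clock=29
Op 17: tick 4 -> clock=33. purged={c.com}
Op 18: tick 2 -> clock=35.
Op 19: tick 6 -> clock=41.
Op 20: tick 4 -> clock=45.
Op 21: insert c.com -> 10.0.0.4 (expiry=45+2=47). clock=45
Op 22: insert d.com -> 10.0.0.1 (expiry=45+2=47). clock=45
Op 23: tick 3 -> clock=48. purged={c.com,d.com}
Op 24: tick 7 -> clock=55.
Op 25: insert d.com -> 10.0.0.4 (expiry=55+1=56). clock=55
Op 26: tick 3 -> clock=58. purged={d.com}
Op 27: insert d.com -> 10.0.0.5 (expiry=58+2=60). clock=58
lookup d.com: present, ip=10.0.0.5 expiry=60 > clock=58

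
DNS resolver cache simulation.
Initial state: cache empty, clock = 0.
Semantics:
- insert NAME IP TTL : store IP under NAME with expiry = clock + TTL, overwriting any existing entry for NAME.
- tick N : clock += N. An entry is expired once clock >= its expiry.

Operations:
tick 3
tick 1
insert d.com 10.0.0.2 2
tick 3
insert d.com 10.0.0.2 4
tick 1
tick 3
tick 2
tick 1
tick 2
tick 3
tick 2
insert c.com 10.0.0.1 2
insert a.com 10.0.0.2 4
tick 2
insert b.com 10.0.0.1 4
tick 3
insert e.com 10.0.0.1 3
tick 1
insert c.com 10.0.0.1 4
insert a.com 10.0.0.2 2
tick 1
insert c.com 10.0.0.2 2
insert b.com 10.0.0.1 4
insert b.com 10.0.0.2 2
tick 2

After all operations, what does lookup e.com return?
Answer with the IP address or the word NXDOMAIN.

Op 1: tick 3 -> clock=3.
Op 2: tick 1 -> clock=4.
Op 3: insert d.com -> 10.0.0.2 (expiry=4+2=6). clock=4
Op 4: tick 3 -> clock=7. purged={d.com}
Op 5: insert d.com -> 10.0.0.2 (expiry=7+4=11). clock=7
Op 6: tick 1 -> clock=8.
Op 7: tick 3 -> clock=11. purged={d.com}
Op 8: tick 2 -> clock=13.
Op 9: tick 1 -> clock=14.
Op 10: tick 2 -> clock=16.
Op 11: tick 3 -> clock=19.
Op 12: tick 2 -> clock=21.
Op 13: insert c.com -> 10.0.0.1 (expiry=21+2=23). clock=21
Op 14: insert a.com -> 10.0.0.2 (expiry=21+4=25). clock=21
Op 15: tick 2 -> clock=23. purged={c.com}
Op 16: insert b.com -> 10.0.0.1 (expiry=23+4=27). clock=23
Op 17: tick 3 -> clock=26. purged={a.com}
Op 18: insert e.com -> 10.0.0.1 (expiry=26+3=29). clock=26
Op 19: tick 1 -> clock=27. purged={b.com}
Op 20: insert c.com -> 10.0.0.1 (expiry=27+4=31). clock=27
Op 21: insert a.com -> 10.0.0.2 (expiry=27+2=29). clock=27
Op 22: tick 1 -> clock=28.
Op 23: insert c.com -> 10.0.0.2 (expiry=28+2=30). clock=28
Op 24: insert b.com -> 10.0.0.1 (expiry=28+4=32). clock=28
Op 25: insert b.com -> 10.0.0.2 (expiry=28+2=30). clock=28
Op 26: tick 2 -> clock=30. purged={a.com,b.com,c.com,e.com}
lookup e.com: not in cache (expired or never inserted)

Answer: NXDOMAIN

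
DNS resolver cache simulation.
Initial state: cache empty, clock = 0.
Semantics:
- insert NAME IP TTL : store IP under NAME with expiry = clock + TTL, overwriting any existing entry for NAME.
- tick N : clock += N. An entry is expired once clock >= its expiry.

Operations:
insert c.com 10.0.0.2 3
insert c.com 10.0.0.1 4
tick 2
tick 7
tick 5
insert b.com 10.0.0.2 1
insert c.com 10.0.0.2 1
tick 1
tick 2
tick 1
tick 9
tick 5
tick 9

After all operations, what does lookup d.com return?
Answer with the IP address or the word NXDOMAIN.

Op 1: insert c.com -> 10.0.0.2 (expiry=0+3=3). clock=0
Op 2: insert c.com -> 10.0.0.1 (expiry=0+4=4). clock=0
Op 3: tick 2 -> clock=2.
Op 4: tick 7 -> clock=9. purged={c.com}
Op 5: tick 5 -> clock=14.
Op 6: insert b.com -> 10.0.0.2 (expiry=14+1=15). clock=14
Op 7: insert c.com -> 10.0.0.2 (expiry=14+1=15). clock=14
Op 8: tick 1 -> clock=15. purged={b.com,c.com}
Op 9: tick 2 -> clock=17.
Op 10: tick 1 -> clock=18.
Op 11: tick 9 -> clock=27.
Op 12: tick 5 -> clock=32.
Op 13: tick 9 -> clock=41.
lookup d.com: not in cache (expired or never inserted)

Answer: NXDOMAIN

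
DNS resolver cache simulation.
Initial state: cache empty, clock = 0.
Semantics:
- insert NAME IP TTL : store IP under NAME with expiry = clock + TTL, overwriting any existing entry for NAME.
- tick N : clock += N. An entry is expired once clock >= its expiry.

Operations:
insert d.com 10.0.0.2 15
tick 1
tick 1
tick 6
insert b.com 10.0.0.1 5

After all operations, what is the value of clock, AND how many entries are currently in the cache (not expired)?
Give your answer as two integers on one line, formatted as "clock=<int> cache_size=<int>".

Op 1: insert d.com -> 10.0.0.2 (expiry=0+15=15). clock=0
Op 2: tick 1 -> clock=1.
Op 3: tick 1 -> clock=2.
Op 4: tick 6 -> clock=8.
Op 5: insert b.com -> 10.0.0.1 (expiry=8+5=13). clock=8
Final clock = 8
Final cache (unexpired): {b.com,d.com} -> size=2

Answer: clock=8 cache_size=2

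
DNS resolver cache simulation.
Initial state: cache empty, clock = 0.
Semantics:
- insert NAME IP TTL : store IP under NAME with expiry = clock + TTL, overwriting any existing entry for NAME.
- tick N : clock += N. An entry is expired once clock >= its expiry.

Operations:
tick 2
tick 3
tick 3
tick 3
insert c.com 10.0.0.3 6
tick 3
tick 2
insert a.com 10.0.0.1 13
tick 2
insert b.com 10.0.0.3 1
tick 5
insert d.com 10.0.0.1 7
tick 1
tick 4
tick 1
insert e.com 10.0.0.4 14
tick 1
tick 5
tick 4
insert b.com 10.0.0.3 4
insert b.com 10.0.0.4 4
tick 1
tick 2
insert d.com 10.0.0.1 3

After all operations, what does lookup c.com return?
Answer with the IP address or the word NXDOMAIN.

Op 1: tick 2 -> clock=2.
Op 2: tick 3 -> clock=5.
Op 3: tick 3 -> clock=8.
Op 4: tick 3 -> clock=11.
Op 5: insert c.com -> 10.0.0.3 (expiry=11+6=17). clock=11
Op 6: tick 3 -> clock=14.
Op 7: tick 2 -> clock=16.
Op 8: insert a.com -> 10.0.0.1 (expiry=16+13=29). clock=16
Op 9: tick 2 -> clock=18. purged={c.com}
Op 10: insert b.com -> 10.0.0.3 (expiry=18+1=19). clock=18
Op 11: tick 5 -> clock=23. purged={b.com}
Op 12: insert d.com -> 10.0.0.1 (expiry=23+7=30). clock=23
Op 13: tick 1 -> clock=24.
Op 14: tick 4 -> clock=28.
Op 15: tick 1 -> clock=29. purged={a.com}
Op 16: insert e.com -> 10.0.0.4 (expiry=29+14=43). clock=29
Op 17: tick 1 -> clock=30. purged={d.com}
Op 18: tick 5 -> clock=35.
Op 19: tick 4 -> clock=39.
Op 20: insert b.com -> 10.0.0.3 (expiry=39+4=43). clock=39
Op 21: insert b.com -> 10.0.0.4 (expiry=39+4=43). clock=39
Op 22: tick 1 -> clock=40.
Op 23: tick 2 -> clock=42.
Op 24: insert d.com -> 10.0.0.1 (expiry=42+3=45). clock=42
lookup c.com: not in cache (expired or never inserted)

Answer: NXDOMAIN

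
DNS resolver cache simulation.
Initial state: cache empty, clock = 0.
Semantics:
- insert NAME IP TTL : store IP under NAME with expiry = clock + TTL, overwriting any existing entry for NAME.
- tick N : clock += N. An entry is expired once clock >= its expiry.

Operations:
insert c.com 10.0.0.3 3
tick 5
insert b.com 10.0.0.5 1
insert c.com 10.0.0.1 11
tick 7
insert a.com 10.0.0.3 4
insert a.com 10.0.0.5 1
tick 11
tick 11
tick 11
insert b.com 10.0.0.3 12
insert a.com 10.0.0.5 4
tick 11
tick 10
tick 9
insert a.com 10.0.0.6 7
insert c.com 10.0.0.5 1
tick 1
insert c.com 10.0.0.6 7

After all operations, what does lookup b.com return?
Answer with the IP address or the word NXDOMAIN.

Op 1: insert c.com -> 10.0.0.3 (expiry=0+3=3). clock=0
Op 2: tick 5 -> clock=5. purged={c.com}
Op 3: insert b.com -> 10.0.0.5 (expiry=5+1=6). clock=5
Op 4: insert c.com -> 10.0.0.1 (expiry=5+11=16). clock=5
Op 5: tick 7 -> clock=12. purged={b.com}
Op 6: insert a.com -> 10.0.0.3 (expiry=12+4=16). clock=12
Op 7: insert a.com -> 10.0.0.5 (expiry=12+1=13). clock=12
Op 8: tick 11 -> clock=23. purged={a.com,c.com}
Op 9: tick 11 -> clock=34.
Op 10: tick 11 -> clock=45.
Op 11: insert b.com -> 10.0.0.3 (expiry=45+12=57). clock=45
Op 12: insert a.com -> 10.0.0.5 (expiry=45+4=49). clock=45
Op 13: tick 11 -> clock=56. purged={a.com}
Op 14: tick 10 -> clock=66. purged={b.com}
Op 15: tick 9 -> clock=75.
Op 16: insert a.com -> 10.0.0.6 (expiry=75+7=82). clock=75
Op 17: insert c.com -> 10.0.0.5 (expiry=75+1=76). clock=75
Op 18: tick 1 -> clock=76. purged={c.com}
Op 19: insert c.com -> 10.0.0.6 (expiry=76+7=83). clock=76
lookup b.com: not in cache (expired or never inserted)

Answer: NXDOMAIN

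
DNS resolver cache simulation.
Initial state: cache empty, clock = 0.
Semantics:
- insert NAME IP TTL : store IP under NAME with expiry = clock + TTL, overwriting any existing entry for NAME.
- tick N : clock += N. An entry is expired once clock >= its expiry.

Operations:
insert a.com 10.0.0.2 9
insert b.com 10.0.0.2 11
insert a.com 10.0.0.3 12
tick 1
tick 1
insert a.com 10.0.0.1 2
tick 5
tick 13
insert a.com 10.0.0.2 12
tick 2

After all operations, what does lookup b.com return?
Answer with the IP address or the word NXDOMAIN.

Answer: NXDOMAIN

Derivation:
Op 1: insert a.com -> 10.0.0.2 (expiry=0+9=9). clock=0
Op 2: insert b.com -> 10.0.0.2 (expiry=0+11=11). clock=0
Op 3: insert a.com -> 10.0.0.3 (expiry=0+12=12). clock=0
Op 4: tick 1 -> clock=1.
Op 5: tick 1 -> clock=2.
Op 6: insert a.com -> 10.0.0.1 (expiry=2+2=4). clock=2
Op 7: tick 5 -> clock=7. purged={a.com}
Op 8: tick 13 -> clock=20. purged={b.com}
Op 9: insert a.com -> 10.0.0.2 (expiry=20+12=32). clock=20
Op 10: tick 2 -> clock=22.
lookup b.com: not in cache (expired or never inserted)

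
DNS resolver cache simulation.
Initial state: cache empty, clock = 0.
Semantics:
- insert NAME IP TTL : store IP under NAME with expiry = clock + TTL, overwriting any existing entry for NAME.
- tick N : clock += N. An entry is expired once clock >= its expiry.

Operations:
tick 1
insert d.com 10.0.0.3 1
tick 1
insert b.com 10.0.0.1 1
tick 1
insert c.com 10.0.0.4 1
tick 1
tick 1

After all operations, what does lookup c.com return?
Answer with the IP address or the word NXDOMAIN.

Answer: NXDOMAIN

Derivation:
Op 1: tick 1 -> clock=1.
Op 2: insert d.com -> 10.0.0.3 (expiry=1+1=2). clock=1
Op 3: tick 1 -> clock=2. purged={d.com}
Op 4: insert b.com -> 10.0.0.1 (expiry=2+1=3). clock=2
Op 5: tick 1 -> clock=3. purged={b.com}
Op 6: insert c.com -> 10.0.0.4 (expiry=3+1=4). clock=3
Op 7: tick 1 -> clock=4. purged={c.com}
Op 8: tick 1 -> clock=5.
lookup c.com: not in cache (expired or never inserted)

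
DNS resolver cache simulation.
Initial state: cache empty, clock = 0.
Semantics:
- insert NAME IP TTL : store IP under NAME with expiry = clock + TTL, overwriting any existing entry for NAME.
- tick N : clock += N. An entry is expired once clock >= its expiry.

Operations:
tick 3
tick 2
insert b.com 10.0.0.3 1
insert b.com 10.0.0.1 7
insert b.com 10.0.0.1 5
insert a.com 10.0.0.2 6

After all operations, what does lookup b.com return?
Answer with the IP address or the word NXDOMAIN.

Op 1: tick 3 -> clock=3.
Op 2: tick 2 -> clock=5.
Op 3: insert b.com -> 10.0.0.3 (expiry=5+1=6). clock=5
Op 4: insert b.com -> 10.0.0.1 (expiry=5+7=12). clock=5
Op 5: insert b.com -> 10.0.0.1 (expiry=5+5=10). clock=5
Op 6: insert a.com -> 10.0.0.2 (expiry=5+6=11). clock=5
lookup b.com: present, ip=10.0.0.1 expiry=10 > clock=5

Answer: 10.0.0.1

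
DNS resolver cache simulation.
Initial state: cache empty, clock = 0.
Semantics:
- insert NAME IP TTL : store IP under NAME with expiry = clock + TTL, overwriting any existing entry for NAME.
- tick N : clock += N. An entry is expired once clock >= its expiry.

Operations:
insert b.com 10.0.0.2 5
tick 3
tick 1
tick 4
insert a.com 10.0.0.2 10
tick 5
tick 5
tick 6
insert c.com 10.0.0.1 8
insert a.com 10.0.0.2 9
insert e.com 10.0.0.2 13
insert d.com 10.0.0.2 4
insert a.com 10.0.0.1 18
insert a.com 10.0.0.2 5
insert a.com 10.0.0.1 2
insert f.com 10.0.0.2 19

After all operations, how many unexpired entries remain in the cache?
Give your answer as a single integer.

Answer: 5

Derivation:
Op 1: insert b.com -> 10.0.0.2 (expiry=0+5=5). clock=0
Op 2: tick 3 -> clock=3.
Op 3: tick 1 -> clock=4.
Op 4: tick 4 -> clock=8. purged={b.com}
Op 5: insert a.com -> 10.0.0.2 (expiry=8+10=18). clock=8
Op 6: tick 5 -> clock=13.
Op 7: tick 5 -> clock=18. purged={a.com}
Op 8: tick 6 -> clock=24.
Op 9: insert c.com -> 10.0.0.1 (expiry=24+8=32). clock=24
Op 10: insert a.com -> 10.0.0.2 (expiry=24+9=33). clock=24
Op 11: insert e.com -> 10.0.0.2 (expiry=24+13=37). clock=24
Op 12: insert d.com -> 10.0.0.2 (expiry=24+4=28). clock=24
Op 13: insert a.com -> 10.0.0.1 (expiry=24+18=42). clock=24
Op 14: insert a.com -> 10.0.0.2 (expiry=24+5=29). clock=24
Op 15: insert a.com -> 10.0.0.1 (expiry=24+2=26). clock=24
Op 16: insert f.com -> 10.0.0.2 (expiry=24+19=43). clock=24
Final cache (unexpired): {a.com,c.com,d.com,e.com,f.com} -> size=5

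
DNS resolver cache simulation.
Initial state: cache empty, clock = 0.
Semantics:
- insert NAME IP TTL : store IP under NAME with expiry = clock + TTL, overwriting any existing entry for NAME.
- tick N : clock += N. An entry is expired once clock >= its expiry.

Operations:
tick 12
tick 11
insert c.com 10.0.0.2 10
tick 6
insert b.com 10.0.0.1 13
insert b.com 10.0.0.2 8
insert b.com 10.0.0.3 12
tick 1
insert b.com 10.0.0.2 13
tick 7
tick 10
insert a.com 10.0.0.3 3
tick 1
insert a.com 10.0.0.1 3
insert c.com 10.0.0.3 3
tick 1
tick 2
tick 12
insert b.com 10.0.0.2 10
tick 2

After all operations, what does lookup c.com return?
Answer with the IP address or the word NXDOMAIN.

Op 1: tick 12 -> clock=12.
Op 2: tick 11 -> clock=23.
Op 3: insert c.com -> 10.0.0.2 (expiry=23+10=33). clock=23
Op 4: tick 6 -> clock=29.
Op 5: insert b.com -> 10.0.0.1 (expiry=29+13=42). clock=29
Op 6: insert b.com -> 10.0.0.2 (expiry=29+8=37). clock=29
Op 7: insert b.com -> 10.0.0.3 (expiry=29+12=41). clock=29
Op 8: tick 1 -> clock=30.
Op 9: insert b.com -> 10.0.0.2 (expiry=30+13=43). clock=30
Op 10: tick 7 -> clock=37. purged={c.com}
Op 11: tick 10 -> clock=47. purged={b.com}
Op 12: insert a.com -> 10.0.0.3 (expiry=47+3=50). clock=47
Op 13: tick 1 -> clock=48.
Op 14: insert a.com -> 10.0.0.1 (expiry=48+3=51). clock=48
Op 15: insert c.com -> 10.0.0.3 (expiry=48+3=51). clock=48
Op 16: tick 1 -> clock=49.
Op 17: tick 2 -> clock=51. purged={a.com,c.com}
Op 18: tick 12 -> clock=63.
Op 19: insert b.com -> 10.0.0.2 (expiry=63+10=73). clock=63
Op 20: tick 2 -> clock=65.
lookup c.com: not in cache (expired or never inserted)

Answer: NXDOMAIN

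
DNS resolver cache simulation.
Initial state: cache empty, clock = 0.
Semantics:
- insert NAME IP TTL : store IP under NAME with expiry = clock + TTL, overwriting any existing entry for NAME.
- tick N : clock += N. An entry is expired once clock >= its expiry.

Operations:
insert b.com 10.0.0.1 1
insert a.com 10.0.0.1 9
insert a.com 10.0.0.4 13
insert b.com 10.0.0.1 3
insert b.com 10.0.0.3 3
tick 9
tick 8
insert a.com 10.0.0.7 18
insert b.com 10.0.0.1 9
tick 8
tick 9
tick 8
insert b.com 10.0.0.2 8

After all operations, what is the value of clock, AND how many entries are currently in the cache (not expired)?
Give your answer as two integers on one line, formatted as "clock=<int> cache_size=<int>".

Answer: clock=42 cache_size=1

Derivation:
Op 1: insert b.com -> 10.0.0.1 (expiry=0+1=1). clock=0
Op 2: insert a.com -> 10.0.0.1 (expiry=0+9=9). clock=0
Op 3: insert a.com -> 10.0.0.4 (expiry=0+13=13). clock=0
Op 4: insert b.com -> 10.0.0.1 (expiry=0+3=3). clock=0
Op 5: insert b.com -> 10.0.0.3 (expiry=0+3=3). clock=0
Op 6: tick 9 -> clock=9. purged={b.com}
Op 7: tick 8 -> clock=17. purged={a.com}
Op 8: insert a.com -> 10.0.0.7 (expiry=17+18=35). clock=17
Op 9: insert b.com -> 10.0.0.1 (expiry=17+9=26). clock=17
Op 10: tick 8 -> clock=25.
Op 11: tick 9 -> clock=34. purged={b.com}
Op 12: tick 8 -> clock=42. purged={a.com}
Op 13: insert b.com -> 10.0.0.2 (expiry=42+8=50). clock=42
Final clock = 42
Final cache (unexpired): {b.com} -> size=1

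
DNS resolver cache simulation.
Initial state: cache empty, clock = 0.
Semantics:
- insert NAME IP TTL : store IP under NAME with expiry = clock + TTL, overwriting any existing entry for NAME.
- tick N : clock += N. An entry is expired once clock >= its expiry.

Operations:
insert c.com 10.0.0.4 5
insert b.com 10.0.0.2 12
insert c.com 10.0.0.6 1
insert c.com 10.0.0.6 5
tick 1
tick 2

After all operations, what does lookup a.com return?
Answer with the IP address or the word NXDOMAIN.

Op 1: insert c.com -> 10.0.0.4 (expiry=0+5=5). clock=0
Op 2: insert b.com -> 10.0.0.2 (expiry=0+12=12). clock=0
Op 3: insert c.com -> 10.0.0.6 (expiry=0+1=1). clock=0
Op 4: insert c.com -> 10.0.0.6 (expiry=0+5=5). clock=0
Op 5: tick 1 -> clock=1.
Op 6: tick 2 -> clock=3.
lookup a.com: not in cache (expired or never inserted)

Answer: NXDOMAIN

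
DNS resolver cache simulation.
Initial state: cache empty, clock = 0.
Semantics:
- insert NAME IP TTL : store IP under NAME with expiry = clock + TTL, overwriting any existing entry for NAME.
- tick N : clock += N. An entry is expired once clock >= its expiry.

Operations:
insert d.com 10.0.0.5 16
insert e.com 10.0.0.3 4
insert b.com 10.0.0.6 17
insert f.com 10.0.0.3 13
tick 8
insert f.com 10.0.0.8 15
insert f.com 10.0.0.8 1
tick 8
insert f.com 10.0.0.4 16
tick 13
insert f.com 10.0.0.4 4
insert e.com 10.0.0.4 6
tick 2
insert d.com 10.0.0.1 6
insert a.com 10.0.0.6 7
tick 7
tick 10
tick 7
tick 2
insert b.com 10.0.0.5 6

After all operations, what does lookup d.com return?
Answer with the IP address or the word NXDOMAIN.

Op 1: insert d.com -> 10.0.0.5 (expiry=0+16=16). clock=0
Op 2: insert e.com -> 10.0.0.3 (expiry=0+4=4). clock=0
Op 3: insert b.com -> 10.0.0.6 (expiry=0+17=17). clock=0
Op 4: insert f.com -> 10.0.0.3 (expiry=0+13=13). clock=0
Op 5: tick 8 -> clock=8. purged={e.com}
Op 6: insert f.com -> 10.0.0.8 (expiry=8+15=23). clock=8
Op 7: insert f.com -> 10.0.0.8 (expiry=8+1=9). clock=8
Op 8: tick 8 -> clock=16. purged={d.com,f.com}
Op 9: insert f.com -> 10.0.0.4 (expiry=16+16=32). clock=16
Op 10: tick 13 -> clock=29. purged={b.com}
Op 11: insert f.com -> 10.0.0.4 (expiry=29+4=33). clock=29
Op 12: insert e.com -> 10.0.0.4 (expiry=29+6=35). clock=29
Op 13: tick 2 -> clock=31.
Op 14: insert d.com -> 10.0.0.1 (expiry=31+6=37). clock=31
Op 15: insert a.com -> 10.0.0.6 (expiry=31+7=38). clock=31
Op 16: tick 7 -> clock=38. purged={a.com,d.com,e.com,f.com}
Op 17: tick 10 -> clock=48.
Op 18: tick 7 -> clock=55.
Op 19: tick 2 -> clock=57.
Op 20: insert b.com -> 10.0.0.5 (expiry=57+6=63). clock=57
lookup d.com: not in cache (expired or never inserted)

Answer: NXDOMAIN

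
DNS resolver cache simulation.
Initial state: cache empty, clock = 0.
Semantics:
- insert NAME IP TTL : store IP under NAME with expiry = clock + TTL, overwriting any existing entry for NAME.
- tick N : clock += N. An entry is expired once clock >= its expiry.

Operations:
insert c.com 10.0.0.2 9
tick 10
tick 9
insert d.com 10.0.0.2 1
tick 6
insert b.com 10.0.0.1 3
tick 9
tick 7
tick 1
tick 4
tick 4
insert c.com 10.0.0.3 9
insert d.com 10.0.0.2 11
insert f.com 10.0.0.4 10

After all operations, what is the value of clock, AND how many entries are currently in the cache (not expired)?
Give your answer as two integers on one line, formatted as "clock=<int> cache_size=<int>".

Answer: clock=50 cache_size=3

Derivation:
Op 1: insert c.com -> 10.0.0.2 (expiry=0+9=9). clock=0
Op 2: tick 10 -> clock=10. purged={c.com}
Op 3: tick 9 -> clock=19.
Op 4: insert d.com -> 10.0.0.2 (expiry=19+1=20). clock=19
Op 5: tick 6 -> clock=25. purged={d.com}
Op 6: insert b.com -> 10.0.0.1 (expiry=25+3=28). clock=25
Op 7: tick 9 -> clock=34. purged={b.com}
Op 8: tick 7 -> clock=41.
Op 9: tick 1 -> clock=42.
Op 10: tick 4 -> clock=46.
Op 11: tick 4 -> clock=50.
Op 12: insert c.com -> 10.0.0.3 (expiry=50+9=59). clock=50
Op 13: insert d.com -> 10.0.0.2 (expiry=50+11=61). clock=50
Op 14: insert f.com -> 10.0.0.4 (expiry=50+10=60). clock=50
Final clock = 50
Final cache (unexpired): {c.com,d.com,f.com} -> size=3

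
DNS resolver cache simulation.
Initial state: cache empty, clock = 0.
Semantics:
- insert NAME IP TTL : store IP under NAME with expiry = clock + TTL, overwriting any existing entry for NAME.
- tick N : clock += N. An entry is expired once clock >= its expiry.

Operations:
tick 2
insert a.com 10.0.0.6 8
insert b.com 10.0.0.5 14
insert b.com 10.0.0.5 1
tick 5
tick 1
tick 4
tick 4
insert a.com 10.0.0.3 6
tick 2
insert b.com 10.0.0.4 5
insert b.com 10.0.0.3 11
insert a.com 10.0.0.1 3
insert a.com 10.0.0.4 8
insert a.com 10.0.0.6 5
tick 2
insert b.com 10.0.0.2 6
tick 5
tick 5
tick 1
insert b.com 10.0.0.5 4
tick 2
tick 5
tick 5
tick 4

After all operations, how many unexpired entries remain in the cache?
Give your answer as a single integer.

Answer: 0

Derivation:
Op 1: tick 2 -> clock=2.
Op 2: insert a.com -> 10.0.0.6 (expiry=2+8=10). clock=2
Op 3: insert b.com -> 10.0.0.5 (expiry=2+14=16). clock=2
Op 4: insert b.com -> 10.0.0.5 (expiry=2+1=3). clock=2
Op 5: tick 5 -> clock=7. purged={b.com}
Op 6: tick 1 -> clock=8.
Op 7: tick 4 -> clock=12. purged={a.com}
Op 8: tick 4 -> clock=16.
Op 9: insert a.com -> 10.0.0.3 (expiry=16+6=22). clock=16
Op 10: tick 2 -> clock=18.
Op 11: insert b.com -> 10.0.0.4 (expiry=18+5=23). clock=18
Op 12: insert b.com -> 10.0.0.3 (expiry=18+11=29). clock=18
Op 13: insert a.com -> 10.0.0.1 (expiry=18+3=21). clock=18
Op 14: insert a.com -> 10.0.0.4 (expiry=18+8=26). clock=18
Op 15: insert a.com -> 10.0.0.6 (expiry=18+5=23). clock=18
Op 16: tick 2 -> clock=20.
Op 17: insert b.com -> 10.0.0.2 (expiry=20+6=26). clock=20
Op 18: tick 5 -> clock=25. purged={a.com}
Op 19: tick 5 -> clock=30. purged={b.com}
Op 20: tick 1 -> clock=31.
Op 21: insert b.com -> 10.0.0.5 (expiry=31+4=35). clock=31
Op 22: tick 2 -> clock=33.
Op 23: tick 5 -> clock=38. purged={b.com}
Op 24: tick 5 -> clock=43.
Op 25: tick 4 -> clock=47.
Final cache (unexpired): {} -> size=0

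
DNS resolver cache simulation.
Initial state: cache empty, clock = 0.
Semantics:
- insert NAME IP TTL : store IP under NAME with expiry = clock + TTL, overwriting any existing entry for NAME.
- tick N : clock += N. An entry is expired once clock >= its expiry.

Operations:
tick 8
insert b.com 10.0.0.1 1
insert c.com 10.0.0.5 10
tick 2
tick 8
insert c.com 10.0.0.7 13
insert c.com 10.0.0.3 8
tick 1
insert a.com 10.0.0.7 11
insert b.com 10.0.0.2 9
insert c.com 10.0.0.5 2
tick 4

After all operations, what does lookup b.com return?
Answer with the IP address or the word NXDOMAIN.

Answer: 10.0.0.2

Derivation:
Op 1: tick 8 -> clock=8.
Op 2: insert b.com -> 10.0.0.1 (expiry=8+1=9). clock=8
Op 3: insert c.com -> 10.0.0.5 (expiry=8+10=18). clock=8
Op 4: tick 2 -> clock=10. purged={b.com}
Op 5: tick 8 -> clock=18. purged={c.com}
Op 6: insert c.com -> 10.0.0.7 (expiry=18+13=31). clock=18
Op 7: insert c.com -> 10.0.0.3 (expiry=18+8=26). clock=18
Op 8: tick 1 -> clock=19.
Op 9: insert a.com -> 10.0.0.7 (expiry=19+11=30). clock=19
Op 10: insert b.com -> 10.0.0.2 (expiry=19+9=28). clock=19
Op 11: insert c.com -> 10.0.0.5 (expiry=19+2=21). clock=19
Op 12: tick 4 -> clock=23. purged={c.com}
lookup b.com: present, ip=10.0.0.2 expiry=28 > clock=23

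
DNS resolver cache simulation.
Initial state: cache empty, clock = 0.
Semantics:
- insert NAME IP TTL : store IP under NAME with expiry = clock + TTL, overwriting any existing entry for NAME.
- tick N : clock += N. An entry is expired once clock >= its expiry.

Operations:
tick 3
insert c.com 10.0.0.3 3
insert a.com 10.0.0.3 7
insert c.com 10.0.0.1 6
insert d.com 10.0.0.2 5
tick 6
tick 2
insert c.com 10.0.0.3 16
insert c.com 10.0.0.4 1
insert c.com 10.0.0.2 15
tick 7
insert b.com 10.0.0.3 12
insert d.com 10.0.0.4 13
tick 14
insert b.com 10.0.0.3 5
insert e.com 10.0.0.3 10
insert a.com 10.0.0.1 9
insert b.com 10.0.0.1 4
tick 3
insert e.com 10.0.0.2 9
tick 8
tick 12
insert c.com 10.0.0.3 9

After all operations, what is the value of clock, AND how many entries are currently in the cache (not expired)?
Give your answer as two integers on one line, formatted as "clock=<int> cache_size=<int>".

Op 1: tick 3 -> clock=3.
Op 2: insert c.com -> 10.0.0.3 (expiry=3+3=6). clock=3
Op 3: insert a.com -> 10.0.0.3 (expiry=3+7=10). clock=3
Op 4: insert c.com -> 10.0.0.1 (expiry=3+6=9). clock=3
Op 5: insert d.com -> 10.0.0.2 (expiry=3+5=8). clock=3
Op 6: tick 6 -> clock=9. purged={c.com,d.com}
Op 7: tick 2 -> clock=11. purged={a.com}
Op 8: insert c.com -> 10.0.0.3 (expiry=11+16=27). clock=11
Op 9: insert c.com -> 10.0.0.4 (expiry=11+1=12). clock=11
Op 10: insert c.com -> 10.0.0.2 (expiry=11+15=26). clock=11
Op 11: tick 7 -> clock=18.
Op 12: insert b.com -> 10.0.0.3 (expiry=18+12=30). clock=18
Op 13: insert d.com -> 10.0.0.4 (expiry=18+13=31). clock=18
Op 14: tick 14 -> clock=32. purged={b.com,c.com,d.com}
Op 15: insert b.com -> 10.0.0.3 (expiry=32+5=37). clock=32
Op 16: insert e.com -> 10.0.0.3 (expiry=32+10=42). clock=32
Op 17: insert a.com -> 10.0.0.1 (expiry=32+9=41). clock=32
Op 18: insert b.com -> 10.0.0.1 (expiry=32+4=36). clock=32
Op 19: tick 3 -> clock=35.
Op 20: insert e.com -> 10.0.0.2 (expiry=35+9=44). clock=35
Op 21: tick 8 -> clock=43. purged={a.com,b.com}
Op 22: tick 12 -> clock=55. purged={e.com}
Op 23: insert c.com -> 10.0.0.3 (expiry=55+9=64). clock=55
Final clock = 55
Final cache (unexpired): {c.com} -> size=1

Answer: clock=55 cache_size=1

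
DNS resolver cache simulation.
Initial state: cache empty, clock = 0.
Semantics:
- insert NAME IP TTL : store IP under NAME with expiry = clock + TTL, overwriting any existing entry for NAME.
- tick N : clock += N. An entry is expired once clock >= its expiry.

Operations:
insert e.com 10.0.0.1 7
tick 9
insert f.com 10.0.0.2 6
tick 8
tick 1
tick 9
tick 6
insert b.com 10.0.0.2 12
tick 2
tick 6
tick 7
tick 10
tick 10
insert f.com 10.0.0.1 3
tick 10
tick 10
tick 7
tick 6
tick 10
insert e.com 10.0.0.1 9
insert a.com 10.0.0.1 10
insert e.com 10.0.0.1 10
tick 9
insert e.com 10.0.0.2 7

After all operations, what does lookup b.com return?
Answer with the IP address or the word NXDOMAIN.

Answer: NXDOMAIN

Derivation:
Op 1: insert e.com -> 10.0.0.1 (expiry=0+7=7). clock=0
Op 2: tick 9 -> clock=9. purged={e.com}
Op 3: insert f.com -> 10.0.0.2 (expiry=9+6=15). clock=9
Op 4: tick 8 -> clock=17. purged={f.com}
Op 5: tick 1 -> clock=18.
Op 6: tick 9 -> clock=27.
Op 7: tick 6 -> clock=33.
Op 8: insert b.com -> 10.0.0.2 (expiry=33+12=45). clock=33
Op 9: tick 2 -> clock=35.
Op 10: tick 6 -> clock=41.
Op 11: tick 7 -> clock=48. purged={b.com}
Op 12: tick 10 -> clock=58.
Op 13: tick 10 -> clock=68.
Op 14: insert f.com -> 10.0.0.1 (expiry=68+3=71). clock=68
Op 15: tick 10 -> clock=78. purged={f.com}
Op 16: tick 10 -> clock=88.
Op 17: tick 7 -> clock=95.
Op 18: tick 6 -> clock=101.
Op 19: tick 10 -> clock=111.
Op 20: insert e.com -> 10.0.0.1 (expiry=111+9=120). clock=111
Op 21: insert a.com -> 10.0.0.1 (expiry=111+10=121). clock=111
Op 22: insert e.com -> 10.0.0.1 (expiry=111+10=121). clock=111
Op 23: tick 9 -> clock=120.
Op 24: insert e.com -> 10.0.0.2 (expiry=120+7=127). clock=120
lookup b.com: not in cache (expired or never inserted)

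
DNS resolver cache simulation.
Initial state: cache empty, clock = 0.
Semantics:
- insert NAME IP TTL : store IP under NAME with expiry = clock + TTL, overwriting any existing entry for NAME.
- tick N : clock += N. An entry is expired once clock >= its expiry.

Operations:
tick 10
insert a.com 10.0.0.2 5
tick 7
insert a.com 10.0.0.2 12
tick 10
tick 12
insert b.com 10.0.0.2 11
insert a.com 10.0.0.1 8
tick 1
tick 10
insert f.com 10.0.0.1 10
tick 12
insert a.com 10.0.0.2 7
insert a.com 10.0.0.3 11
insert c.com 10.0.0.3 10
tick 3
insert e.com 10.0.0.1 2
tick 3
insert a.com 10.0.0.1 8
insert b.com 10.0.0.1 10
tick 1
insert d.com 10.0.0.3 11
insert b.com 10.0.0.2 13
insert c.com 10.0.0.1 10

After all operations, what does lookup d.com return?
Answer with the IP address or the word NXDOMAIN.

Answer: 10.0.0.3

Derivation:
Op 1: tick 10 -> clock=10.
Op 2: insert a.com -> 10.0.0.2 (expiry=10+5=15). clock=10
Op 3: tick 7 -> clock=17. purged={a.com}
Op 4: insert a.com -> 10.0.0.2 (expiry=17+12=29). clock=17
Op 5: tick 10 -> clock=27.
Op 6: tick 12 -> clock=39. purged={a.com}
Op 7: insert b.com -> 10.0.0.2 (expiry=39+11=50). clock=39
Op 8: insert a.com -> 10.0.0.1 (expiry=39+8=47). clock=39
Op 9: tick 1 -> clock=40.
Op 10: tick 10 -> clock=50. purged={a.com,b.com}
Op 11: insert f.com -> 10.0.0.1 (expiry=50+10=60). clock=50
Op 12: tick 12 -> clock=62. purged={f.com}
Op 13: insert a.com -> 10.0.0.2 (expiry=62+7=69). clock=62
Op 14: insert a.com -> 10.0.0.3 (expiry=62+11=73). clock=62
Op 15: insert c.com -> 10.0.0.3 (expiry=62+10=72). clock=62
Op 16: tick 3 -> clock=65.
Op 17: insert e.com -> 10.0.0.1 (expiry=65+2=67). clock=65
Op 18: tick 3 -> clock=68. purged={e.com}
Op 19: insert a.com -> 10.0.0.1 (expiry=68+8=76). clock=68
Op 20: insert b.com -> 10.0.0.1 (expiry=68+10=78). clock=68
Op 21: tick 1 -> clock=69.
Op 22: insert d.com -> 10.0.0.3 (expiry=69+11=80). clock=69
Op 23: insert b.com -> 10.0.0.2 (expiry=69+13=82). clock=69
Op 24: insert c.com -> 10.0.0.1 (expiry=69+10=79). clock=69
lookup d.com: present, ip=10.0.0.3 expiry=80 > clock=69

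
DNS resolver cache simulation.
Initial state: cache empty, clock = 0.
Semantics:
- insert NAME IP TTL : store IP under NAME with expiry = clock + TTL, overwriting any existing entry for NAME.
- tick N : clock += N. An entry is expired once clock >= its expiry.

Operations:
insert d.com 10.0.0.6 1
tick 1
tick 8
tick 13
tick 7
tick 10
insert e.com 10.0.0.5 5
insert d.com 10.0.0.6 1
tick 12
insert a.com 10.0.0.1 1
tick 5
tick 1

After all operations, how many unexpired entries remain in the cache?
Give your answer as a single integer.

Op 1: insert d.com -> 10.0.0.6 (expiry=0+1=1). clock=0
Op 2: tick 1 -> clock=1. purged={d.com}
Op 3: tick 8 -> clock=9.
Op 4: tick 13 -> clock=22.
Op 5: tick 7 -> clock=29.
Op 6: tick 10 -> clock=39.
Op 7: insert e.com -> 10.0.0.5 (expiry=39+5=44). clock=39
Op 8: insert d.com -> 10.0.0.6 (expiry=39+1=40). clock=39
Op 9: tick 12 -> clock=51. purged={d.com,e.com}
Op 10: insert a.com -> 10.0.0.1 (expiry=51+1=52). clock=51
Op 11: tick 5 -> clock=56. purged={a.com}
Op 12: tick 1 -> clock=57.
Final cache (unexpired): {} -> size=0

Answer: 0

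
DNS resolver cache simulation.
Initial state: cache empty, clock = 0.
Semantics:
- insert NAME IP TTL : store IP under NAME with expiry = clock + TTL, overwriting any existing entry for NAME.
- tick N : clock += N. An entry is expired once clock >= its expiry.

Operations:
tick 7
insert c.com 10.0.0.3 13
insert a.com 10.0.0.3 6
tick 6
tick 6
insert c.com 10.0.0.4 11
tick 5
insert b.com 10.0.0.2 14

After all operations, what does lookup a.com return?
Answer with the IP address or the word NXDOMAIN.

Answer: NXDOMAIN

Derivation:
Op 1: tick 7 -> clock=7.
Op 2: insert c.com -> 10.0.0.3 (expiry=7+13=20). clock=7
Op 3: insert a.com -> 10.0.0.3 (expiry=7+6=13). clock=7
Op 4: tick 6 -> clock=13. purged={a.com}
Op 5: tick 6 -> clock=19.
Op 6: insert c.com -> 10.0.0.4 (expiry=19+11=30). clock=19
Op 7: tick 5 -> clock=24.
Op 8: insert b.com -> 10.0.0.2 (expiry=24+14=38). clock=24
lookup a.com: not in cache (expired or never inserted)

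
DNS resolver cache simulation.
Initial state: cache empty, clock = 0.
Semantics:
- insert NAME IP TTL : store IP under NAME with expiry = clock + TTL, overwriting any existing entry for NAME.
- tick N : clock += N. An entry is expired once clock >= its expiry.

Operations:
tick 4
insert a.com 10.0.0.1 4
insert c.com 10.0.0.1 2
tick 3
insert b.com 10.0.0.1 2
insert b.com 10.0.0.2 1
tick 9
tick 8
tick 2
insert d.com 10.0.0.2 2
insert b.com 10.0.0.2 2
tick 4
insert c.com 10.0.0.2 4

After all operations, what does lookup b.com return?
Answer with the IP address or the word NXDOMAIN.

Op 1: tick 4 -> clock=4.
Op 2: insert a.com -> 10.0.0.1 (expiry=4+4=8). clock=4
Op 3: insert c.com -> 10.0.0.1 (expiry=4+2=6). clock=4
Op 4: tick 3 -> clock=7. purged={c.com}
Op 5: insert b.com -> 10.0.0.1 (expiry=7+2=9). clock=7
Op 6: insert b.com -> 10.0.0.2 (expiry=7+1=8). clock=7
Op 7: tick 9 -> clock=16. purged={a.com,b.com}
Op 8: tick 8 -> clock=24.
Op 9: tick 2 -> clock=26.
Op 10: insert d.com -> 10.0.0.2 (expiry=26+2=28). clock=26
Op 11: insert b.com -> 10.0.0.2 (expiry=26+2=28). clock=26
Op 12: tick 4 -> clock=30. purged={b.com,d.com}
Op 13: insert c.com -> 10.0.0.2 (expiry=30+4=34). clock=30
lookup b.com: not in cache (expired or never inserted)

Answer: NXDOMAIN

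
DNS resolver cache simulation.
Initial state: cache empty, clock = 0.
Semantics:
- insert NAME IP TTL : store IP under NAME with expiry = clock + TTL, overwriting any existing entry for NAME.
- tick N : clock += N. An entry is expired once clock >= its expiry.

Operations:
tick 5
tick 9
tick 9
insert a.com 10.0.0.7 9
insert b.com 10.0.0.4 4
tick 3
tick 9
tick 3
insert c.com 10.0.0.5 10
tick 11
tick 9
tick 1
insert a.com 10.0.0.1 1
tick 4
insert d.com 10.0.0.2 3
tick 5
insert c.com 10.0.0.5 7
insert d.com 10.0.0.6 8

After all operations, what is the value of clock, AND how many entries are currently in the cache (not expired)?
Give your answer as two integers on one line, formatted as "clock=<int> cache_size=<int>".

Answer: clock=68 cache_size=2

Derivation:
Op 1: tick 5 -> clock=5.
Op 2: tick 9 -> clock=14.
Op 3: tick 9 -> clock=23.
Op 4: insert a.com -> 10.0.0.7 (expiry=23+9=32). clock=23
Op 5: insert b.com -> 10.0.0.4 (expiry=23+4=27). clock=23
Op 6: tick 3 -> clock=26.
Op 7: tick 9 -> clock=35. purged={a.com,b.com}
Op 8: tick 3 -> clock=38.
Op 9: insert c.com -> 10.0.0.5 (expiry=38+10=48). clock=38
Op 10: tick 11 -> clock=49. purged={c.com}
Op 11: tick 9 -> clock=58.
Op 12: tick 1 -> clock=59.
Op 13: insert a.com -> 10.0.0.1 (expiry=59+1=60). clock=59
Op 14: tick 4 -> clock=63. purged={a.com}
Op 15: insert d.com -> 10.0.0.2 (expiry=63+3=66). clock=63
Op 16: tick 5 -> clock=68. purged={d.com}
Op 17: insert c.com -> 10.0.0.5 (expiry=68+7=75). clock=68
Op 18: insert d.com -> 10.0.0.6 (expiry=68+8=76). clock=68
Final clock = 68
Final cache (unexpired): {c.com,d.com} -> size=2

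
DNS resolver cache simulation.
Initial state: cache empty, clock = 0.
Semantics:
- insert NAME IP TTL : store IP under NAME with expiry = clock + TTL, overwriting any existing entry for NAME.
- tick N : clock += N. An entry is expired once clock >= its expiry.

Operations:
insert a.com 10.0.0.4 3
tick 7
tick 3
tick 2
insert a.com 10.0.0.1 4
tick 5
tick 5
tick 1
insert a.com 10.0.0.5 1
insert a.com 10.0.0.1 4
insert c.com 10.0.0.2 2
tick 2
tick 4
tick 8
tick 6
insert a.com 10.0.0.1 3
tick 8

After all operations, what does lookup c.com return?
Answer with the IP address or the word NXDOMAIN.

Answer: NXDOMAIN

Derivation:
Op 1: insert a.com -> 10.0.0.4 (expiry=0+3=3). clock=0
Op 2: tick 7 -> clock=7. purged={a.com}
Op 3: tick 3 -> clock=10.
Op 4: tick 2 -> clock=12.
Op 5: insert a.com -> 10.0.0.1 (expiry=12+4=16). clock=12
Op 6: tick 5 -> clock=17. purged={a.com}
Op 7: tick 5 -> clock=22.
Op 8: tick 1 -> clock=23.
Op 9: insert a.com -> 10.0.0.5 (expiry=23+1=24). clock=23
Op 10: insert a.com -> 10.0.0.1 (expiry=23+4=27). clock=23
Op 11: insert c.com -> 10.0.0.2 (expiry=23+2=25). clock=23
Op 12: tick 2 -> clock=25. purged={c.com}
Op 13: tick 4 -> clock=29. purged={a.com}
Op 14: tick 8 -> clock=37.
Op 15: tick 6 -> clock=43.
Op 16: insert a.com -> 10.0.0.1 (expiry=43+3=46). clock=43
Op 17: tick 8 -> clock=51. purged={a.com}
lookup c.com: not in cache (expired or never inserted)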